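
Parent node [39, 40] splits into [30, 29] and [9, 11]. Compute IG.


Parent = [39, 40], H_parent = 0.9999
H_left = 0.9998 (n=59), H_right = 0.9928 (n=20)
H_children = (59/79)·0.9998 + (20/79)·0.9928 = 0.998
IG = 0.9999 - 0.998 = 0.0019

0.0019


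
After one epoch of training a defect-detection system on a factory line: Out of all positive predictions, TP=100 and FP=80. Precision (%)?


Precision = TP/(TP+FP)
= 100/(100+80)
= 100/180 = 55.56%

55.56%


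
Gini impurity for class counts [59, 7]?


Probabilities: [59/66, 7/66] ≈ [0.8939, 0.1061]
Σpᵢ² = (3481 + 49)/66² = 3530/4356
Gini = 1 - Σpᵢ² = 1 - 3530/4356 = 0.1896

0.1896


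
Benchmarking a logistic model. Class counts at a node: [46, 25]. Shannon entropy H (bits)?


Probabilities: [46/71, 25/71] ≈ [0.6479, 0.3521]
H = -((46/71)·log₂(46/71) + (25/71)·log₂(25/71))
  = 0.9359 bits

0.9359 bits


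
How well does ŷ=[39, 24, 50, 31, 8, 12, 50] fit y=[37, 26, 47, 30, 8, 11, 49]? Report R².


ȳ = 29.7143
SS_res = Σ(y-ŷ)² = 20
SS_tot = Σ(y-ȳ)² = 1559.43
R² = 1 - SS_res/SS_tot = 1 - 0.0128 = 0.9872

0.9872


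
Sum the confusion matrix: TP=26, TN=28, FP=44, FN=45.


Total = TP + TN + FP + FN
= 26 + 28 + 44 + 45
= 143
(Predicted positive: 70, predicted negative: 73)

143


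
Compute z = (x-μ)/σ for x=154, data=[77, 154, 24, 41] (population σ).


μ = 74, σ = 49.995
z = (154 - 74)/49.995 = 1.6002

1.6002


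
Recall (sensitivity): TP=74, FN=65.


Recall = TP/(TP+FN)
= 74/(74+65)
= 74/139 = 53.24%

53.24%


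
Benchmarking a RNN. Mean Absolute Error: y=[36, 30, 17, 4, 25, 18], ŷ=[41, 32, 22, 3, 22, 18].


Absolute errors: |36-41|=5, |30-32|=2, |17-22|=5, |4-3|=1, |25-22|=3, |18-18|=0
Sum = 16
MAE = 16/6 = 8/3

8/3


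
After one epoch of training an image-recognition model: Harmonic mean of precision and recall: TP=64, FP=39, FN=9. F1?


Precision = 64/103 = 0.6214
Recall = 64/73 = 0.8767
F1 = 2·P·R/(P+R) = 2·TP/(2·TP+FP+FN) = 128/(128+39+9) = 128/176 = 0.7273

0.7273


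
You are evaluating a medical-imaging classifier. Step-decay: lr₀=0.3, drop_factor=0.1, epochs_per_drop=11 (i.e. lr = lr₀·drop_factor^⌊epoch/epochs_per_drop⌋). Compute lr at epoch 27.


n_drops = ⌊27/11⌋ = 2
lr = 0.3·0.1^2 = 0.3·0.01 = 0.003

0.003


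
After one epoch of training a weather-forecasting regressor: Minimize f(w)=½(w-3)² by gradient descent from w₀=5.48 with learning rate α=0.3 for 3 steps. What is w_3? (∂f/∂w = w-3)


step 1: grad = 5.48-3 = 2.48; w = 5.48 - 0.3·(2.48) = 4.736
step 2: grad = 4.736-3 = 1.736; w = 4.736 - 0.3·(1.736) = 4.2152
step 3: grad = 4.2152-3 = 1.2152; w = 4.2152 - 0.3·(1.2152) = 3.85064

3.85064


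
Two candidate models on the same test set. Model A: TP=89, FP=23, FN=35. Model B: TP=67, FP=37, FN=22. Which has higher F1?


Model A: P=89/112=0.7946, R=89/124=0.7177, F1=2PR/(P+R)=2TP/(2TP+FP+FN)=178/236=0.7542
Model B: P=67/104=0.6442, R=67/89=0.7528, F1=2PR/(P+R)=2TP/(2TP+FP+FN)=134/193=0.6943
0.7542 > 0.6943 → Model A

Model A


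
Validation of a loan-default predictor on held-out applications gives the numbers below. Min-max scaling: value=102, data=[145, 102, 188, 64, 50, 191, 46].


min=46, max=191
(102-46)/(191-46) = 56/145 = 0.3862

0.3862


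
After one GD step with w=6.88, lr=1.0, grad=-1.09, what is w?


w_new = w - α·∇
= 6.88 - 1.0·-1.09
= 6.88 + 1.09
= 7.97

7.97


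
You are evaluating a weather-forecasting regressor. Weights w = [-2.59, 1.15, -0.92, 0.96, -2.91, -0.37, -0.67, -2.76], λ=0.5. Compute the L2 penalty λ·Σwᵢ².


‖w‖₂² = (-2.59)² + (1.15)² + (-0.92)² + (0.96)² + (-2.91)² + (-0.37)² + (-0.67)² + (-2.76)²
     = 6.7081 + 1.3225 + 0.8464 + 0.9216 + 8.4681 + 0.1369 + 0.4489 + 7.6176
     = 26.4701
λ·‖w‖₂² = 0.5·26.4701 = 13.23505

13.23505


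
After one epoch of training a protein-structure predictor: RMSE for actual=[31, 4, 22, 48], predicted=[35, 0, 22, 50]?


MSE = 36/4 = 9
RMSE = √(36/4) = 3.0

3.0


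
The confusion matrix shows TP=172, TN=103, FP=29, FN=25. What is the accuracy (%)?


Accuracy = (TP+TN)/(TP+TN+FP+FN)
= (172+103)/(329)
= 275/329 = 83.59%

83.59%


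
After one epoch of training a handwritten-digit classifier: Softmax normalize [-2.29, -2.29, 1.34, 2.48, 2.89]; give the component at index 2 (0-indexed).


Exponentials: e^-2.29=0.1013, e^-2.29=0.1013, e^1.34=3.819, e^2.48=11.9413, e^2.89=17.9933
Sum = 33.9562
Softmax = [0.003, 0.003, 0.1125, 0.3517, 0.5299]
p[2] = 3.819/33.9562 = 0.1125

0.1125


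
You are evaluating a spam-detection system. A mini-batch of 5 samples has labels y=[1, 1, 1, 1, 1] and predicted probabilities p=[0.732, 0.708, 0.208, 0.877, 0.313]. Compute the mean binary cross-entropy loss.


L[0] = -ln(0.732) = 0.312
L[1] = -ln(0.708) = 0.3453
L[2] = -ln(0.208) = 1.5702
L[3] = -ln(0.877) = 0.1312
L[4] = -ln(0.313) = 1.1616
mean = (0.312 + 0.3453 + 1.5702 + 0.1312 + 1.1616)/5 = 0.7041

0.7041


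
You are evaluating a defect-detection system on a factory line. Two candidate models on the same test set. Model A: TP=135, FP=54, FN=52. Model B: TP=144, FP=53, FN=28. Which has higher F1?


Model A: P=135/189=0.7143, R=135/187=0.7219, F1=2PR/(P+R)=2TP/(2TP+FP+FN)=270/376=0.7181
Model B: P=144/197=0.731, R=144/172=0.8372, F1=2PR/(P+R)=2TP/(2TP+FP+FN)=288/369=0.7805
0.7181 < 0.7805 → Model B

Model B


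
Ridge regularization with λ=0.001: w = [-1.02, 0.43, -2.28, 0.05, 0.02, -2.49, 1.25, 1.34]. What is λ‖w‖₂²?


‖w‖₂² = (-1.02)² + (0.43)² + (-2.28)² + (0.05)² + (0.02)² + (-2.49)² + (1.25)² + (1.34)²
     = 1.0404 + 0.1849 + 5.1984 + 0.0025 + 0.0004 + 6.2001 + 1.5625 + 1.7956
     = 15.9848
λ·‖w‖₂² = 0.001·15.9848 = 0.015985

0.015985


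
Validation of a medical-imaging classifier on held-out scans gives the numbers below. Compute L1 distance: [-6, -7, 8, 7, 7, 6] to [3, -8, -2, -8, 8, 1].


d = |-6-3| + |-7+ 8| + |8+ 2| + |7+ 8| + |7-8| + |6-1|
  = 9 + 1 + 10 + 15 + 1 + 5
  = 41

41


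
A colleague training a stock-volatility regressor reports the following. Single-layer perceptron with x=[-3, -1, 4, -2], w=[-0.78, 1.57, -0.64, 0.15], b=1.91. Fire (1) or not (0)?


z = (-3)·(-0.78) + (-1)·(1.57) + (4)·(-0.64) + (-2)·(0.15) + 1.91
  = -0.18
step(z) = 0 (z<0)

0


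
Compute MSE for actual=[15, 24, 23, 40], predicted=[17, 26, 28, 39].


Squared errors: (15-17)²=4, (24-26)²=4, (23-28)²=25, (40-39)²=1
Sum = 34
MSE = 34/4 = 17/2

17/2


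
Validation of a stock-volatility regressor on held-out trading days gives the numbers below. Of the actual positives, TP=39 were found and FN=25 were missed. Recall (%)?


Recall = TP/(TP+FN)
= 39/(39+25)
= 39/64 = 60.94%

60.94%


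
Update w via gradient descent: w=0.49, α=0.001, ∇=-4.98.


w_new = w - α·∇
= 0.49 - 0.001·-4.98
= 0.49 + 0.00498
= 0.49498

0.49498


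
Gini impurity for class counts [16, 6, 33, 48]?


Probabilities: [16/103, 6/103, 33/103, 48/103] ≈ [0.1553, 0.0583, 0.3204, 0.466]
Σpᵢ² = (256 + 36 + 1089 + 2304)/103² = 3685/10609
Gini = 1 - Σpᵢ² = 1 - 3685/10609 = 0.6527

0.6527


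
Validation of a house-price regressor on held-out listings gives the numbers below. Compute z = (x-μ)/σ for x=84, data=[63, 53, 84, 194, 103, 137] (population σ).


μ = 105.6667, σ = 48.0544
z = (84 - 105.6667)/48.0544 = -0.4509

-0.4509


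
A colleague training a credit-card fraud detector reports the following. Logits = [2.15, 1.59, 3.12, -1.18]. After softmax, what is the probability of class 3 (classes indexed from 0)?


Exponentials: e^2.15=8.5849, e^1.59=4.9037, e^3.12=22.6464, e^-1.18=0.3073
Sum = 36.4423
Softmax = [0.2356, 0.1346, 0.6214, 0.0084]
p[3] = 0.3073/36.4423 = 0.0084

0.0084


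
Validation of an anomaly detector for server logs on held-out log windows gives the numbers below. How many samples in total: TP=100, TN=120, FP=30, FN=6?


Total = TP + TN + FP + FN
= 100 + 120 + 30 + 6
= 256
(Predicted positive: 130, predicted negative: 126)

256


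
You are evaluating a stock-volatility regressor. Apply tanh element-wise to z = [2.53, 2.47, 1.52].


tanh(2.53) = 0.9874
tanh(2.47) = 0.9858
tanh(1.52) = 0.9087
result = [0.9874, 0.9858, 0.9087]

[0.9874, 0.9858, 0.9087]


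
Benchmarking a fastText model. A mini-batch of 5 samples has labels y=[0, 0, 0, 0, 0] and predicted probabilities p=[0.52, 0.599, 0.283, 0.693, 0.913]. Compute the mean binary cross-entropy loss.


L[0] = -ln(1-0.52) = -ln(0.48) = 0.734
L[1] = -ln(1-0.599) = -ln(0.401) = 0.9138
L[2] = -ln(1-0.283) = -ln(0.717) = 0.3327
L[3] = -ln(1-0.693) = -ln(0.307) = 1.1809
L[4] = -ln(1-0.913) = -ln(0.087) = 2.4418
mean = (0.734 + 0.9138 + 0.3327 + 1.1809 + 2.4418)/5 = 1.1206

1.1206


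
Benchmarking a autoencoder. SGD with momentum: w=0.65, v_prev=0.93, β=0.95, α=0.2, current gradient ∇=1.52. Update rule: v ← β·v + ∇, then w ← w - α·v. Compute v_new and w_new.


v_new = 0.95·0.93 + 1.52 = 0.8835 + 1.52 = 2.4035
w_new = 0.65 - 0.2·2.4035 = 0.65 - 0.4807 = 0.1693

v_new=2.4035, w_new=0.1693


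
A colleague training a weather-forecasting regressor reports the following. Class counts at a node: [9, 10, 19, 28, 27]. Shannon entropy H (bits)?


Probabilities: [9/93, 10/93, 19/93, 28/93, 27/93] ≈ [0.0968, 0.1075, 0.2043, 0.3011, 0.2903]
H = -((9/93)·log₂(9/93) + (10/93)·log₂(10/93) + (19/93)·log₂(19/93) + (28/93)·log₂(28/93) + (27/93)·log₂(27/93))
  = 2.1795 bits

2.1795 bits


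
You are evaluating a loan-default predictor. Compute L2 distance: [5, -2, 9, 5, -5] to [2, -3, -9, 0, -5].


d = √((5-2)² + (-2+ 3)² + (9+ 9)² + (5-0)² + (-5+ 5)²)
  = √(9 + 1 + 324 + 25 + 0)
  = √359 = 18.9473

18.9473


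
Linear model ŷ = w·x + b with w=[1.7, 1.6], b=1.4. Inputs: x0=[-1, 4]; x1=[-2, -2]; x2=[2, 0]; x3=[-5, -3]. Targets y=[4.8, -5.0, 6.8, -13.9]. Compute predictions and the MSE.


ŷ0 = (1.7)·(-1) + (1.6)·(4) + 1.4 = 6.1
ŷ1 = (1.7)·(-2) + (1.6)·(-2) + 1.4 = -5.2
ŷ2 = (1.7)·(2) + (1.6)·(0) + 1.4 = 4.8
ŷ3 = (1.7)·(-5) + (1.6)·(-3) + 1.4 = -11.9
errors² = [1.69, 0.04, 4.0, 4.0]
MSE = 9.7300/4 = 2.4325

2.4325


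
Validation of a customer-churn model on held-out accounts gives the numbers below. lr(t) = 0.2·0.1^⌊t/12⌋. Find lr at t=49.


n_drops = ⌊49/12⌋ = 4
lr = 0.2·0.1^4 = 0.2·0.0001 = 0.00002

0.00002


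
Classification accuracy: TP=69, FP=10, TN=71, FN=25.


Accuracy = (TP+TN)/(TP+TN+FP+FN)
= (69+71)/(175)
= 140/175 = 80.0%

80.0%


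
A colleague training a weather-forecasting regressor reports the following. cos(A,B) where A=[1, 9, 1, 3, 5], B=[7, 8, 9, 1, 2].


A·B = 1·7 + 9·8 + 1·9 + 3·1 + 5·2 = 101
‖A‖ = √117 = 10.8167, ‖B‖ = √199 = 14.1067
cos = 101/(√117·√199) = 101/√23283 = 0.6619

0.6619


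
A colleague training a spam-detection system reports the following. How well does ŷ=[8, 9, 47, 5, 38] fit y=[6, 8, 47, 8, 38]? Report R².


ȳ = 21.4
SS_res = Σ(y-ŷ)² = 14
SS_tot = Σ(y-ȳ)² = 1527.2
R² = 1 - SS_res/SS_tot = 1 - 0.0092 = 0.9908

0.9908


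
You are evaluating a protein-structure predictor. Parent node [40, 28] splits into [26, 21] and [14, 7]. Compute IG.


Parent = [40, 28], H_parent = 0.9774
H_left = 0.9918 (n=47), H_right = 0.9183 (n=21)
H_children = (47/68)·0.9918 + (21/68)·0.9183 = 0.9691
IG = 0.9774 - 0.9691 = 0.0083

0.0083


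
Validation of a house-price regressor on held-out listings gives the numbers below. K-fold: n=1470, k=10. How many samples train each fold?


Fold size = 1470/10 = 147
Training per fold = 1470 - 147 = 1323

1323


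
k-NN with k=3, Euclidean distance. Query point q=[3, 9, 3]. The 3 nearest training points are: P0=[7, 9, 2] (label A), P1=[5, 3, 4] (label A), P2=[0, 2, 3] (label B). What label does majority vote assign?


d(q,P0) = 4.1231  (label A)
d(q,P1) = 6.4031  (label A)
d(q,P2) = 7.6158  (label B)
Votes: A=2, B=1
Majority → A

A


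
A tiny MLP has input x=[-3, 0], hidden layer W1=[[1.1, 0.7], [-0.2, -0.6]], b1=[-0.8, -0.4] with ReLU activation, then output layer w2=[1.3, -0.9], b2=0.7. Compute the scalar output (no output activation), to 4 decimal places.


z1[0] = (1.1)·(-3) + (0.7)·(0) - 0.8 = -4.1
z1[1] = (-0.2)·(-3) + (-0.6)·(0) - 0.4 = 0.2
h = ReLU(z1) = [0.0, 0.2]
output = (1.3)·(0.0) + (-0.9)·(0.2) + 0.7 = 0.52

0.52


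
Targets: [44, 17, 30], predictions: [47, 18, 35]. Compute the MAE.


Absolute errors: |44-47|=3, |17-18|=1, |30-35|=5
Sum = 9
MAE = 9/3 = 3

3


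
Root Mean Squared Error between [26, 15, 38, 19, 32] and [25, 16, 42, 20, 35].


MSE = 28/5 = 5.6
RMSE = √(28/5) = 2.3664

2.3664


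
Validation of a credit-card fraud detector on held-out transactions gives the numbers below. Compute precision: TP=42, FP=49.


Precision = TP/(TP+FP)
= 42/(42+49)
= 42/91 = 46.15%

46.15%


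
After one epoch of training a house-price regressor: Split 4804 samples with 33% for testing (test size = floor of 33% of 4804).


Test = ⌊4804·33/100⌋ = 1585
Train = 4804 - 1585 = 3219

Train: 3219, Test: 1585


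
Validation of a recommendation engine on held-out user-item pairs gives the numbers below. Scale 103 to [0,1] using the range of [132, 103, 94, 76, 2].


min=2, max=132
(103-2)/(132-2) = 101/130 = 0.7769

0.7769


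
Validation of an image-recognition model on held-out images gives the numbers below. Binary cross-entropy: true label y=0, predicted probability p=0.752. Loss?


BCE = -[y·ln(p) + (1-y)·ln(1-p)]
= -0 - 1·ln(1-0.752)
= -ln(0.248) = 1.3943

1.3943


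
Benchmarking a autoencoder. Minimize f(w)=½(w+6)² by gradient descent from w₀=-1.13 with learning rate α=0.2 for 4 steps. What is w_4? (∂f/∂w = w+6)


step 1: grad = -1.13+6 = 4.87; w = -1.13 - 0.2·(4.87) = -2.104
step 2: grad = -2.104+6 = 3.896; w = -2.104 - 0.2·(3.896) = -2.8832
step 3: grad = -2.8832+6 = 3.1168; w = -2.8832 - 0.2·(3.1168) = -3.50656
step 4: grad = -3.50656+6 = 2.49344; w = -3.50656 - 0.2·(2.49344) = -4.005248

-4.005248


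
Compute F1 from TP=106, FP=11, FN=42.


Precision = 106/117 = 0.906
Recall = 106/148 = 0.7162
F1 = 2·P·R/(P+R) = 2·TP/(2·TP+FP+FN) = 212/(212+11+42) = 212/265 = 0.8

0.8


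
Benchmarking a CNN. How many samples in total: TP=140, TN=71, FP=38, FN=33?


Total = TP + TN + FP + FN
= 140 + 71 + 38 + 33
= 282
(Predicted positive: 178, predicted negative: 104)

282


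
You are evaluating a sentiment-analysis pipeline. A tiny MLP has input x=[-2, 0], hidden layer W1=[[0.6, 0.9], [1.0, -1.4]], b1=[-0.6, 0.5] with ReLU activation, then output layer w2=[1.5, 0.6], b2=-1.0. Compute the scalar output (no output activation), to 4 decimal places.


z1[0] = (0.6)·(-2) + (0.9)·(0) - 0.6 = -1.8
z1[1] = (1.0)·(-2) + (-1.4)·(0) + 0.5 = -1.5
h = ReLU(z1) = [0.0, 0.0]
output = (1.5)·(0.0) + (0.6)·(0.0) - 1.0 = -1.0

-1.0


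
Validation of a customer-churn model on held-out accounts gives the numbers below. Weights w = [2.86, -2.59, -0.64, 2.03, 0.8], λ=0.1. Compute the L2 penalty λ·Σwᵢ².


‖w‖₂² = (2.86)² + (-2.59)² + (-0.64)² + (2.03)² + (0.8)²
     = 8.1796 + 6.7081 + 0.4096 + 4.1209 + 0.64
     = 20.0582
λ·‖w‖₂² = 0.1·20.0582 = 2.00582

2.00582


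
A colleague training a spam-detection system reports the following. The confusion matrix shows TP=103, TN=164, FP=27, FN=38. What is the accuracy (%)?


Accuracy = (TP+TN)/(TP+TN+FP+FN)
= (103+164)/(332)
= 267/332 = 80.42%

80.42%


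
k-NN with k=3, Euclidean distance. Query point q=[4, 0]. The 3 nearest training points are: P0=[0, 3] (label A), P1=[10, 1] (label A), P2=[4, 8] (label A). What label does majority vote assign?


d(q,P0) = 5.0  (label A)
d(q,P1) = 6.0828  (label A)
d(q,P2) = 8.0  (label A)
Votes: A=3, B=0
Majority → A

A


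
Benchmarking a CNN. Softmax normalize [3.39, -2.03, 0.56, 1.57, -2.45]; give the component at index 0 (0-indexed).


Exponentials: e^3.39=29.666, e^-2.03=0.1313, e^0.56=1.7507, e^1.57=4.8066, e^-2.45=0.0863
Sum = 36.4409
Softmax = [0.8141, 0.0036, 0.048, 0.1319, 0.0024]
p[0] = 29.666/36.4409 = 0.8141

0.8141


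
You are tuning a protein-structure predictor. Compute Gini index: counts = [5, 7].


Probabilities: [5/12, 7/12] ≈ [0.4167, 0.5833]
Σpᵢ² = (25 + 49)/12² = 74/144
Gini = 1 - Σpᵢ² = 1 - 74/144 = 0.4861

0.4861


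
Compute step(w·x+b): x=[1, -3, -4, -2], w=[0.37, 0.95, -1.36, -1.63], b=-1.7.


z = (1)·(0.37) + (-3)·(0.95) + (-4)·(-1.36) + (-2)·(-1.63) - 1.7
  = 4.52
step(z) = 1 (z≥0)

1


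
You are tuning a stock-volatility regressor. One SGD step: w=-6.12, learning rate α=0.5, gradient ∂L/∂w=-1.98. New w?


w_new = w - α·∇
= -6.12 - 0.5·-1.98
= -6.12 + 0.99
= -5.13

-5.13


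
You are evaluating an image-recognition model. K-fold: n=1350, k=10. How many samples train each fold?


Fold size = 1350/10 = 135
Training per fold = 1350 - 135 = 1215

1215


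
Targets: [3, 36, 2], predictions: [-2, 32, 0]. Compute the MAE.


Absolute errors: |3+ 2|=5, |36-32|=4, |2-0|=2
Sum = 11
MAE = 11/3 = 11/3

11/3


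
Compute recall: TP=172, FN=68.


Recall = TP/(TP+FN)
= 172/(172+68)
= 172/240 = 71.67%

71.67%


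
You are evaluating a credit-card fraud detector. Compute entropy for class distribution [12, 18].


Probabilities: [12/30, 18/30] ≈ [0.4, 0.6]
H = -((12/30)·log₂(12/30) + (18/30)·log₂(18/30))
  = 0.971 bits

0.971 bits


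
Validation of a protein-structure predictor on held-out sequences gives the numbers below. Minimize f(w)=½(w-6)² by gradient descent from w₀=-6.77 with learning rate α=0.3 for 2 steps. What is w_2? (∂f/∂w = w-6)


step 1: grad = -6.77-6 = -12.77; w = -6.77 - 0.3·(-12.77) = -2.939
step 2: grad = -2.939-6 = -8.939; w = -2.939 - 0.3·(-8.939) = -0.2573

-0.2573


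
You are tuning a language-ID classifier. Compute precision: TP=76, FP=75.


Precision = TP/(TP+FP)
= 76/(76+75)
= 76/151 = 50.33%

50.33%


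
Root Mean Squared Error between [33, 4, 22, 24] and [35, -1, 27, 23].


MSE = 55/4 = 13.75
RMSE = √(55/4) = 3.7081

3.7081


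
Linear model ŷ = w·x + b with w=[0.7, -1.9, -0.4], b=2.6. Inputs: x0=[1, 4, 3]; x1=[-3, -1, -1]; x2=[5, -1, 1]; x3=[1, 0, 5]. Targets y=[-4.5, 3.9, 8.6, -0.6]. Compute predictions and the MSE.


ŷ0 = (0.7)·(1) + (-1.9)·(4) + (-0.4)·(3) + 2.6 = -5.5
ŷ1 = (0.7)·(-3) + (-1.9)·(-1) + (-0.4)·(-1) + 2.6 = 2.8
ŷ2 = (0.7)·(5) + (-1.9)·(-1) + (-0.4)·(1) + 2.6 = 7.6
ŷ3 = (0.7)·(1) + (-1.9)·(0) + (-0.4)·(5) + 2.6 = 1.3
errors² = [1.0, 1.21, 1.0, 3.61]
MSE = 6.8200/4 = 1.705

1.705


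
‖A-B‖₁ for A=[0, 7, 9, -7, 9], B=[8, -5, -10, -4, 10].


d = |0-8| + |7+ 5| + |9+ 10| + |-7+ 4| + |9-10|
  = 8 + 12 + 19 + 3 + 1
  = 43

43


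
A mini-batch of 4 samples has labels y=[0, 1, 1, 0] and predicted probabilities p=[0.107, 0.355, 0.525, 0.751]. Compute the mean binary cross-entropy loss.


L[0] = -ln(1-0.107) = -ln(0.893) = 0.1132
L[1] = -ln(0.355) = 1.0356
L[2] = -ln(0.525) = 0.6444
L[3] = -ln(1-0.751) = -ln(0.249) = 1.3903
mean = (0.1132 + 1.0356 + 0.6444 + 1.3903)/4 = 0.7959

0.7959


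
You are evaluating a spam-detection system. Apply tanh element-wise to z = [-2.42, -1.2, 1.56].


tanh(-2.42) = -0.9843
tanh(-1.2) = -0.8337
tanh(1.56) = 0.9154
result = [-0.9843, -0.8337, 0.9154]

[-0.9843, -0.8337, 0.9154]


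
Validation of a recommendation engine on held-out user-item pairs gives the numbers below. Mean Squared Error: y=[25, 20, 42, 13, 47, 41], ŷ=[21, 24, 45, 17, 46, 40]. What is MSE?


Squared errors: (25-21)²=16, (20-24)²=16, (42-45)²=9, (13-17)²=16, (47-46)²=1, (41-40)²=1
Sum = 59
MSE = 59/6 = 59/6

59/6


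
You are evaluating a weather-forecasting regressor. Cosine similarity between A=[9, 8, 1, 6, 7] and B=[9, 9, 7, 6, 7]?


A·B = 9·9 + 8·9 + 1·7 + 6·6 + 7·7 = 245
‖A‖ = √231 = 15.1987, ‖B‖ = √296 = 17.2047
cos = 245/(√231·√296) = 245/√68376 = 0.9369

0.9369


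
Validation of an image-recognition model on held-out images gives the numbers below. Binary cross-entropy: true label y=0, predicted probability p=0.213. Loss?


BCE = -[y·ln(p) + (1-y)·ln(1-p)]
= -0 - 1·ln(1-0.213)
= -ln(0.787) = 0.2395

0.2395


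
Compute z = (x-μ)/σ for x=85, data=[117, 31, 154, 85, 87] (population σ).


μ = 94.8, σ = 40.5581
z = (85 - 94.8)/40.5581 = -0.2416

-0.2416


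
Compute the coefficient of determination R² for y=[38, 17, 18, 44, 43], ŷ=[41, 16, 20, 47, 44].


ȳ = 32
SS_res = Σ(y-ŷ)² = 24
SS_tot = Σ(y-ȳ)² = 722
R² = 1 - SS_res/SS_tot = 1 - 0.0332 = 0.9668

0.9668


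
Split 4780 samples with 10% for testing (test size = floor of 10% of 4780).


Test = ⌊4780·10/100⌋ = 478
Train = 4780 - 478 = 4302

Train: 4302, Test: 478


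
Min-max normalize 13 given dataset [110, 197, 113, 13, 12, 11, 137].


min=11, max=197
(13-11)/(197-11) = 2/186 = 0.0108

0.0108


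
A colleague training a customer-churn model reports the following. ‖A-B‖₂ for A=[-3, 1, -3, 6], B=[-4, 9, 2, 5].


d = √((-3+ 4)² + (1-9)² + (-3-2)² + (6-5)²)
  = √(1 + 64 + 25 + 1)
  = √91 = 9.5394

9.5394


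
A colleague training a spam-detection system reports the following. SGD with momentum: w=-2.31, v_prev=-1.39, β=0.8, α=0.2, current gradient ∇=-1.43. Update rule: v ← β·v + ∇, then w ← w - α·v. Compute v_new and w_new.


v_new = 0.8·-1.39 - 1.43 = -1.112 - 1.43 = -2.542
w_new = -2.31 - 0.2·-2.542 = -2.31 + 0.5084 = -1.8016

v_new=-2.542, w_new=-1.8016


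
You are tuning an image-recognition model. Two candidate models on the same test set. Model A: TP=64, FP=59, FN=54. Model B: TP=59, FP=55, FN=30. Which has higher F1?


Model A: P=64/123=0.5203, R=64/118=0.5424, F1=2PR/(P+R)=2TP/(2TP+FP+FN)=128/241=0.5311
Model B: P=59/114=0.5175, R=59/89=0.6629, F1=2PR/(P+R)=2TP/(2TP+FP+FN)=118/203=0.5813
0.5311 < 0.5813 → Model B

Model B


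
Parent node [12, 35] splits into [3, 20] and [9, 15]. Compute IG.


Parent = [12, 35], H_parent = 0.8196
H_left = 0.5586 (n=23), H_right = 0.9544 (n=24)
H_children = (23/47)·0.5586 + (24/47)·0.9544 = 0.7607
IG = 0.8196 - 0.7607 = 0.0589

0.0589


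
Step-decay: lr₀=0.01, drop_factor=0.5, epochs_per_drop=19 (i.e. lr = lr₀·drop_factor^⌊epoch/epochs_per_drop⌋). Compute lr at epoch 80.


n_drops = ⌊80/19⌋ = 4
lr = 0.01·0.5^4 = 0.01·0.0625 = 0.000625

0.000625


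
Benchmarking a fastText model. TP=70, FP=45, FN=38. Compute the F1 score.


Precision = 70/115 = 0.6087
Recall = 70/108 = 0.6481
F1 = 2·P·R/(P+R) = 2·TP/(2·TP+FP+FN) = 140/(140+45+38) = 140/223 = 0.6278

0.6278


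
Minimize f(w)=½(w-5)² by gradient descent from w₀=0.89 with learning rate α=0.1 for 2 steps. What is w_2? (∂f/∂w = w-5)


step 1: grad = 0.89-5 = -4.11; w = 0.89 - 0.1·(-4.11) = 1.301
step 2: grad = 1.301-5 = -3.699; w = 1.301 - 0.1·(-3.699) = 1.6709

1.6709


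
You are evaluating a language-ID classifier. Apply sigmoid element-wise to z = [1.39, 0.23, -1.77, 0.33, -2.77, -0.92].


σ(1.39) = 1/(1+e^-1.39) = 0.8006
σ(0.23) = 1/(1+e^-0.23) = 0.5572
σ(-1.77) = 1/(1+e^1.77) = 0.1455
σ(0.33) = 1/(1+e^-0.33) = 0.5818
σ(-2.77) = 1/(1+e^2.77) = 0.059
σ(-0.92) = 1/(1+e^0.92) = 0.285
result = [0.8006, 0.5572, 0.1455, 0.5818, 0.059, 0.285]

[0.8006, 0.5572, 0.1455, 0.5818, 0.059, 0.285]


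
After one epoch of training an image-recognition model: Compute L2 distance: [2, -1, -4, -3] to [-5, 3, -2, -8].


d = √((2+ 5)² + (-1-3)² + (-4+ 2)² + (-3+ 8)²)
  = √(49 + 16 + 4 + 25)
  = √94 = 9.6954

9.6954


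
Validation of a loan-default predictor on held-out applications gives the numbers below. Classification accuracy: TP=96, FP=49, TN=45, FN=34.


Accuracy = (TP+TN)/(TP+TN+FP+FN)
= (96+45)/(224)
= 141/224 = 62.95%

62.95%


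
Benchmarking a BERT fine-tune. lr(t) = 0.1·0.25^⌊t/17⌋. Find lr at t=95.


n_drops = ⌊95/17⌋ = 5
lr = 0.1·0.25^5 = 0.1·0.0009765625 = 0.00009765625

0.00009765625


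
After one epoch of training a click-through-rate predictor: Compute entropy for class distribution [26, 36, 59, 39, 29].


Probabilities: [26/189, 36/189, 59/189, 39/189, 29/189] ≈ [0.1376, 0.1905, 0.3122, 0.2063, 0.1534]
H = -((26/189)·log₂(26/189) + (36/189)·log₂(36/189) + (59/189)·log₂(59/189) + (39/189)·log₂(39/189) + (29/189)·log₂(29/189))
  = 2.2584 bits

2.2584 bits


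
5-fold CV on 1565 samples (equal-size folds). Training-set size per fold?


Fold size = 1565/5 = 313
Training per fold = 1565 - 313 = 1252

1252


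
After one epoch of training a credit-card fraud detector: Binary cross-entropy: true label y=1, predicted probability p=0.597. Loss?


BCE = -[y·ln(p) + (1-y)·ln(1-p)]
= -1·ln(0.597) - 0
= -ln(0.597) = 0.5158

0.5158


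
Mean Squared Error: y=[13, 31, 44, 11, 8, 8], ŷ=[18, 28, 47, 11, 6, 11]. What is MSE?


Squared errors: (13-18)²=25, (31-28)²=9, (44-47)²=9, (11-11)²=0, (8-6)²=4, (8-11)²=9
Sum = 56
MSE = 56/6 = 28/3

28/3


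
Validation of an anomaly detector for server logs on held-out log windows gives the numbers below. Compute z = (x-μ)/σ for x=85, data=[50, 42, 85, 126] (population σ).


μ = 75.75, σ = 33.2143
z = (85 - 75.75)/33.2143 = 0.2785

0.2785


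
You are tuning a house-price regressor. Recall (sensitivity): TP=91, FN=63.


Recall = TP/(TP+FN)
= 91/(91+63)
= 91/154 = 59.09%

59.09%


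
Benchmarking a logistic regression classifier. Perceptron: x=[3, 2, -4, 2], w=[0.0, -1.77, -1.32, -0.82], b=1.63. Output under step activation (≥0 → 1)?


z = (3)·(0.0) + (2)·(-1.77) + (-4)·(-1.32) + (2)·(-0.82) + 1.63
  = 1.73
step(z) = 1 (z≥0)

1


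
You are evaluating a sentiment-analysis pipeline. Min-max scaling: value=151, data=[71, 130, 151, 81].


min=71, max=151
(151-71)/(151-71) = 80/80 = 1.0

1.0


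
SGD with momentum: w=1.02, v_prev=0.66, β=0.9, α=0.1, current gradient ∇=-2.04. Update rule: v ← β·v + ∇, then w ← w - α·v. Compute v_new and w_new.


v_new = 0.9·0.66 - 2.04 = 0.594 - 2.04 = -1.446
w_new = 1.02 - 0.1·-1.446 = 1.02 + 0.1446 = 1.1646

v_new=-1.446, w_new=1.1646


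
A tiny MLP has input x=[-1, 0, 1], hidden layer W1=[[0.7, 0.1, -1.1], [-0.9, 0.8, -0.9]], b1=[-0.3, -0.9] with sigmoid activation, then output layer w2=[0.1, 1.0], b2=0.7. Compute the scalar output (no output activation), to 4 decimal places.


z1[0] = (0.7)·(-1) + (0.1)·(0) + (-1.1)·(1) - 0.3 = -2.1
z1[1] = (-0.9)·(-1) + (0.8)·(0) + (-0.9)·(1) - 0.9 = -0.9
h = sigmoid(z1) = [0.1091, 0.2891]
output = (0.1)·(0.1091) + (1.0)·(0.2891) + 0.7 = 1.0

1.0


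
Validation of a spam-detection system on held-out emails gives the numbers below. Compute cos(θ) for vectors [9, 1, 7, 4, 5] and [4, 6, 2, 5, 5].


A·B = 9·4 + 1·6 + 7·2 + 4·5 + 5·5 = 101
‖A‖ = √172 = 13.1149, ‖B‖ = √106 = 10.2956
cos = 101/(√172·√106) = 101/√18232 = 0.748

0.748


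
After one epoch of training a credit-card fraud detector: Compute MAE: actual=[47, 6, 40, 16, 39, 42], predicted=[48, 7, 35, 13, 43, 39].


Absolute errors: |47-48|=1, |6-7|=1, |40-35|=5, |16-13|=3, |39-43|=4, |42-39|=3
Sum = 17
MAE = 17/6 = 17/6

17/6


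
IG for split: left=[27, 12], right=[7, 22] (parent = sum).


Parent = [34, 34], H_parent = 1
H_left = 0.8905 (n=39), H_right = 0.7973 (n=29)
H_children = (39/68)·0.8905 + (29/68)·0.7973 = 0.8508
IG = 1 - 0.8508 = 0.1492

0.1492


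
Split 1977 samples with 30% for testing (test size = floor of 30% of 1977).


Test = ⌊1977·30/100⌋ = 593
Train = 1977 - 593 = 1384

Train: 1384, Test: 593


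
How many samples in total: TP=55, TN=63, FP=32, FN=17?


Total = TP + TN + FP + FN
= 55 + 63 + 32 + 17
= 167
(Predicted positive: 87, predicted negative: 80)

167


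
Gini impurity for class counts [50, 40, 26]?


Probabilities: [50/116, 40/116, 26/116] ≈ [0.431, 0.3448, 0.2241]
Σpᵢ² = (2500 + 1600 + 676)/116² = 4776/13456
Gini = 1 - Σpᵢ² = 1 - 4776/13456 = 0.6451

0.6451


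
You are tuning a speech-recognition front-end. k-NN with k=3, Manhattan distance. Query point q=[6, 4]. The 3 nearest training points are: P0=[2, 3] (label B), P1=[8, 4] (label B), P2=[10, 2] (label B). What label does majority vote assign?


d(q,P0) = 5  (label B)
d(q,P1) = 2  (label B)
d(q,P2) = 6  (label B)
Votes: A=0, B=3
Majority → B

B


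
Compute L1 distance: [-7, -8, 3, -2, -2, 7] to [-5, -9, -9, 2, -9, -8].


d = |-7+ 5| + |-8+ 9| + |3+ 9| + |-2-2| + |-2+ 9| + |7+ 8|
  = 2 + 1 + 12 + 4 + 7 + 15
  = 41

41


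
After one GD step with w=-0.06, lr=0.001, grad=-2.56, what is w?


w_new = w - α·∇
= -0.06 - 0.001·-2.56
= -0.06 + 0.00256
= -0.05744

-0.05744


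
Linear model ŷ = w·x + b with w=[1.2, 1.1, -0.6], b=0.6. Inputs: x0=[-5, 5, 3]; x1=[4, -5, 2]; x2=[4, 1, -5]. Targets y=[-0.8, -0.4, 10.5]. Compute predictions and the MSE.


ŷ0 = (1.2)·(-5) + (1.1)·(5) + (-0.6)·(3) + 0.6 = -1.7
ŷ1 = (1.2)·(4) + (1.1)·(-5) + (-0.6)·(2) + 0.6 = -1.3
ŷ2 = (1.2)·(4) + (1.1)·(1) + (-0.6)·(-5) + 0.6 = 9.5
errors² = [0.81, 0.81, 1.0]
MSE = 2.6200/3 = 0.8733

0.8733


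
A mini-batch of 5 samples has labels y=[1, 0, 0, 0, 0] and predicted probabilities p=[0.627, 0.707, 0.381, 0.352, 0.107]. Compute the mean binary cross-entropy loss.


L[0] = -ln(0.627) = 0.4668
L[1] = -ln(1-0.707) = -ln(0.293) = 1.2276
L[2] = -ln(1-0.381) = -ln(0.619) = 0.4797
L[3] = -ln(1-0.352) = -ln(0.648) = 0.4339
L[4] = -ln(1-0.107) = -ln(0.893) = 0.1132
mean = (0.4668 + 1.2276 + 0.4797 + 0.4339 + 0.1132)/5 = 0.5442

0.5442


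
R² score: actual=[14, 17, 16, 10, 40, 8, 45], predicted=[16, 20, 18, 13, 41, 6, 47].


ȳ = 21.4286
SS_res = Σ(y-ŷ)² = 35
SS_tot = Σ(y-ȳ)² = 1315.71
R² = 1 - SS_res/SS_tot = 1 - 0.0266 = 0.9734

0.9734


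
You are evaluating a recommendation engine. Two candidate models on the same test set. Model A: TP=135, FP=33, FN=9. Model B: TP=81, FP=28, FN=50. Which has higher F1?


Model A: P=135/168=0.8036, R=135/144=0.9375, F1=2PR/(P+R)=2TP/(2TP+FP+FN)=270/312=0.8654
Model B: P=81/109=0.7431, R=81/131=0.6183, F1=2PR/(P+R)=2TP/(2TP+FP+FN)=162/240=0.675
0.8654 > 0.675 → Model A

Model A


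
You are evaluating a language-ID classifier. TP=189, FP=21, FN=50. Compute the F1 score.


Precision = 189/210 = 0.9
Recall = 189/239 = 0.7908
F1 = 2·P·R/(P+R) = 2·TP/(2·TP+FP+FN) = 378/(378+21+50) = 378/449 = 0.8419

0.8419


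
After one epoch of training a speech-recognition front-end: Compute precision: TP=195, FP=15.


Precision = TP/(TP+FP)
= 195/(195+15)
= 195/210 = 92.86%

92.86%


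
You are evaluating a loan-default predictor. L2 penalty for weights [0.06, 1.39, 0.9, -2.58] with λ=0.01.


‖w‖₂² = (0.06)² + (1.39)² + (0.9)² + (-2.58)²
     = 0.0036 + 1.9321 + 0.81 + 6.6564
     = 9.4021
λ·‖w‖₂² = 0.01·9.4021 = 0.094021

0.094021


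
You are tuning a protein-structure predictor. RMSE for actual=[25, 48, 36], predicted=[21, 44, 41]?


MSE = 57/3 = 19
RMSE = √(57/3) = 4.3589

4.3589


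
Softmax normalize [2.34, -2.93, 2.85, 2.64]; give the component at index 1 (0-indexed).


Exponentials: e^2.34=10.3812, e^-2.93=0.0534, e^2.85=17.2878, e^2.64=14.0132
Sum = 41.7356
Softmax = [0.2487, 0.0013, 0.4142, 0.3358]
p[1] = 0.0534/41.7356 = 0.0013

0.0013


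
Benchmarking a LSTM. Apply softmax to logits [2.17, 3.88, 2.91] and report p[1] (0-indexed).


Exponentials: e^2.17=8.7583, e^3.88=48.4242, e^2.91=18.3568
Sum = 75.5393
Softmax = [0.1159, 0.641, 0.243]
p[1] = 48.4242/75.5393 = 0.641

0.641


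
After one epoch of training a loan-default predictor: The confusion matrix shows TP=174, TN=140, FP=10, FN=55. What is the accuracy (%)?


Accuracy = (TP+TN)/(TP+TN+FP+FN)
= (174+140)/(379)
= 314/379 = 82.85%

82.85%


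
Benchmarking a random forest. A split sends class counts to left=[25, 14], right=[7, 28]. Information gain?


Parent = [32, 42], H_parent = 0.9868
H_left = 0.9418 (n=39), H_right = 0.7219 (n=35)
H_children = (39/74)·0.9418 + (35/74)·0.7219 = 0.8378
IG = 0.9868 - 0.8378 = 0.149

0.149


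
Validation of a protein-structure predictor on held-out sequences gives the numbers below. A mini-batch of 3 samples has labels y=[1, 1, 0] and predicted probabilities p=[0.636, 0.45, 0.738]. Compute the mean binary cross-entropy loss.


L[0] = -ln(0.636) = 0.4526
L[1] = -ln(0.45) = 0.7985
L[2] = -ln(1-0.738) = -ln(0.262) = 1.3394
mean = (0.4526 + 0.7985 + 1.3394)/3 = 0.8635

0.8635


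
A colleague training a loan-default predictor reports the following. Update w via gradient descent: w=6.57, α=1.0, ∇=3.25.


w_new = w - α·∇
= 6.57 - 1.0·3.25
= 6.57 - 3.25
= 3.32

3.32


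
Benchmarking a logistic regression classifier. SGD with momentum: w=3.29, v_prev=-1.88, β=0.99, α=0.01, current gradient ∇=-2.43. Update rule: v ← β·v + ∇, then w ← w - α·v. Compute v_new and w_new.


v_new = 0.99·-1.88 - 2.43 = -1.8612 - 2.43 = -4.2912
w_new = 3.29 - 0.01·-4.2912 = 3.29 + 0.042912 = 3.332912

v_new=-4.2912, w_new=3.332912


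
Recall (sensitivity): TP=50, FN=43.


Recall = TP/(TP+FN)
= 50/(50+43)
= 50/93 = 53.76%

53.76%


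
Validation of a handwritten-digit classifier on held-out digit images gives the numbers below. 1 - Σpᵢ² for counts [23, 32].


Probabilities: [23/55, 32/55] ≈ [0.4182, 0.5818]
Σpᵢ² = (529 + 1024)/55² = 1553/3025
Gini = 1 - Σpᵢ² = 1 - 1553/3025 = 0.4866

0.4866


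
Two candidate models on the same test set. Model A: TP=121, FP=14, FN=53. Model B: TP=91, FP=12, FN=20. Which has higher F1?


Model A: P=121/135=0.8963, R=121/174=0.6954, F1=2PR/(P+R)=2TP/(2TP+FP+FN)=242/309=0.7832
Model B: P=91/103=0.8835, R=91/111=0.8198, F1=2PR/(P+R)=2TP/(2TP+FP+FN)=182/214=0.8505
0.7832 < 0.8505 → Model B

Model B


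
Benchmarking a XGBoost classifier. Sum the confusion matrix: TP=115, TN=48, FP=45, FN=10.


Total = TP + TN + FP + FN
= 115 + 48 + 45 + 10
= 218
(Predicted positive: 160, predicted negative: 58)

218


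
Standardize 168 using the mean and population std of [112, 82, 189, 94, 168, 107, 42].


μ = 113.4286, σ = 46.5982
z = (168 - 113.4286)/46.5982 = 1.1711

1.1711


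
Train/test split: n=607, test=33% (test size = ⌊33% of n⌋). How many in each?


Test = ⌊607·33/100⌋ = 200
Train = 607 - 200 = 407

Train: 407, Test: 200


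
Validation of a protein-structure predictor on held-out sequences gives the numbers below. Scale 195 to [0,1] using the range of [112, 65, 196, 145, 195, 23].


min=23, max=196
(195-23)/(196-23) = 172/173 = 0.9942

0.9942


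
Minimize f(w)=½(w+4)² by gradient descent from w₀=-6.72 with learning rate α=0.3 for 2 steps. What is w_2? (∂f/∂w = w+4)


step 1: grad = -6.72+4 = -2.72; w = -6.72 - 0.3·(-2.72) = -5.904
step 2: grad = -5.904+4 = -1.904; w = -5.904 - 0.3·(-1.904) = -5.3328

-5.3328


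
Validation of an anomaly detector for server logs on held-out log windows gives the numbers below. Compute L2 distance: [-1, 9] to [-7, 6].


d = √((-1+ 7)² + (9-6)²)
  = √(36 + 9)
  = √45 = 6.7082

6.7082


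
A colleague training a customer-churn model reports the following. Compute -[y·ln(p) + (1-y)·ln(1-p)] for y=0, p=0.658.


BCE = -[y·ln(p) + (1-y)·ln(1-p)]
= -0 - 1·ln(1-0.658)
= -ln(0.342) = 1.0729

1.0729


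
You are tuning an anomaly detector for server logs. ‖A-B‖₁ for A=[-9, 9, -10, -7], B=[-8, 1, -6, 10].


d = |-9+ 8| + |9-1| + |-10+ 6| + |-7-10|
  = 1 + 8 + 4 + 17
  = 30

30


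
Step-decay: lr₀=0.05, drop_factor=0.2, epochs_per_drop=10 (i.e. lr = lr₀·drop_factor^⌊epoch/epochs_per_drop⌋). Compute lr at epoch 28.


n_drops = ⌊28/10⌋ = 2
lr = 0.05·0.2^2 = 0.05·0.04 = 0.002

0.002


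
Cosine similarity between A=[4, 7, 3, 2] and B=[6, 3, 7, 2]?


A·B = 4·6 + 7·3 + 3·7 + 2·2 = 70
‖A‖ = √78 = 8.8318, ‖B‖ = √98 = 9.8995
cos = 70/(√78·√98) = 70/√7644 = 0.8006

0.8006


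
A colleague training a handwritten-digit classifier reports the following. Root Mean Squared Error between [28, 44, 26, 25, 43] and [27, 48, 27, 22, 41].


MSE = 31/5 = 6.2
RMSE = √(31/5) = 2.49

2.49


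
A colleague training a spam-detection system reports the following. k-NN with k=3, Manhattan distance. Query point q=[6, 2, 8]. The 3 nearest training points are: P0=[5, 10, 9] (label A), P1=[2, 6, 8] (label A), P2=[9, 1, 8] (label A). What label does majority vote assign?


d(q,P0) = 10  (label A)
d(q,P1) = 8  (label A)
d(q,P2) = 4  (label A)
Votes: A=3, B=0
Majority → A

A


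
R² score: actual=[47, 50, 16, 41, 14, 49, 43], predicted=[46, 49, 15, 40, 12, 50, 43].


ȳ = 37.1429
SS_res = Σ(y-ŷ)² = 9
SS_tot = Σ(y-ȳ)² = 1434.86
R² = 1 - SS_res/SS_tot = 1 - 0.0063 = 0.9937

0.9937


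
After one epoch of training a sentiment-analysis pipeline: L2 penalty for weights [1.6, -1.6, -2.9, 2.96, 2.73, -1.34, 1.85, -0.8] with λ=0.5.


‖w‖₂² = (1.6)² + (-1.6)² + (-2.9)² + (2.96)² + (2.73)² + (-1.34)² + (1.85)² + (-0.8)²
     = 2.56 + 2.56 + 8.41 + 8.7616 + 7.4529 + 1.7956 + 3.4225 + 0.64
     = 35.6026
λ·‖w‖₂² = 0.5·35.6026 = 17.8013

17.8013


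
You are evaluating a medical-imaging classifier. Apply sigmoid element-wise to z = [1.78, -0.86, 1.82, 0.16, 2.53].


σ(1.78) = 1/(1+e^-1.78) = 0.8557
σ(-0.86) = 1/(1+e^0.86) = 0.2973
σ(1.82) = 1/(1+e^-1.82) = 0.8606
σ(0.16) = 1/(1+e^-0.16) = 0.5399
σ(2.53) = 1/(1+e^-2.53) = 0.9262
result = [0.8557, 0.2973, 0.8606, 0.5399, 0.9262]

[0.8557, 0.2973, 0.8606, 0.5399, 0.9262]


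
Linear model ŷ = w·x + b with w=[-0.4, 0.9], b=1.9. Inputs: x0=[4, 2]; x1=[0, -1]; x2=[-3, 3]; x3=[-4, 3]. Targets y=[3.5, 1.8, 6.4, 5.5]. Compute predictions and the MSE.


ŷ0 = (-0.4)·(4) + (0.9)·(2) + 1.9 = 2.1
ŷ1 = (-0.4)·(0) + (0.9)·(-1) + 1.9 = 1.0
ŷ2 = (-0.4)·(-3) + (0.9)·(3) + 1.9 = 5.8
ŷ3 = (-0.4)·(-4) + (0.9)·(3) + 1.9 = 6.2
errors² = [1.96, 0.64, 0.36, 0.49]
MSE = 3.4500/4 = 0.8625

0.8625


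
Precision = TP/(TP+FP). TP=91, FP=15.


Precision = TP/(TP+FP)
= 91/(91+15)
= 91/106 = 85.85%

85.85%


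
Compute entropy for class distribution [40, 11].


Probabilities: [40/51, 11/51] ≈ [0.7843, 0.2157]
H = -((40/51)·log₂(40/51) + (11/51)·log₂(11/51))
  = 0.7522 bits

0.7522 bits


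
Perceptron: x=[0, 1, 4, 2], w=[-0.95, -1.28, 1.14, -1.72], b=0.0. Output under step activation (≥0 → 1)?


z = (0)·(-0.95) + (1)·(-1.28) + (4)·(1.14) + (2)·(-1.72) + 0.0
  = -0.16
step(z) = 0 (z<0)

0


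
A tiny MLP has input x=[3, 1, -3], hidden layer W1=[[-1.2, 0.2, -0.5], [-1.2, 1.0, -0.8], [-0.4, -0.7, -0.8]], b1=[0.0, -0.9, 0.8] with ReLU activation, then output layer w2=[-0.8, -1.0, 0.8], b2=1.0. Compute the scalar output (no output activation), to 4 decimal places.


z1[0] = (-1.2)·(3) + (0.2)·(1) + (-0.5)·(-3) + 0.0 = -1.9
z1[1] = (-1.2)·(3) + (1.0)·(1) + (-0.8)·(-3) - 0.9 = -1.1
z1[2] = (-0.4)·(3) + (-0.7)·(1) + (-0.8)·(-3) + 0.8 = 1.3
h = ReLU(z1) = [0.0, 0.0, 1.3]
output = (-0.8)·(0.0) + (-1.0)·(0.0) + (0.8)·(1.3) + 1.0 = 2.04

2.04


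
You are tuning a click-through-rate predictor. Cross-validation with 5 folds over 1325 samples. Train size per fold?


Fold size = 1325/5 = 265
Training per fold = 1325 - 265 = 1060

1060


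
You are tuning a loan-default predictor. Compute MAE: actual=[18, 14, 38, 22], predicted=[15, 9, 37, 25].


Absolute errors: |18-15|=3, |14-9|=5, |38-37|=1, |22-25|=3
Sum = 12
MAE = 12/4 = 3

3


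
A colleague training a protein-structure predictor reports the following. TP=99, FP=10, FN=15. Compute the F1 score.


Precision = 99/109 = 0.9083
Recall = 99/114 = 0.8684
F1 = 2·P·R/(P+R) = 2·TP/(2·TP+FP+FN) = 198/(198+10+15) = 198/223 = 0.8879

0.8879
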